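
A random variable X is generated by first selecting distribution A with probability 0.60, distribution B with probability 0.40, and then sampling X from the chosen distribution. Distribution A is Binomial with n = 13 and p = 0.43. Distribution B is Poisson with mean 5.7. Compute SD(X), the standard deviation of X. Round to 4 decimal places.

2.0481

Per component, A: μ=5.59, E[X²]=34.4344; B: μ=5.7, E[X²]=38.19.
E[X] = 0.6·5.59 + 0.4·5.7 = 5.634.
E[X²] = 0.6·34.4344 + 0.4·38.19 = 35.9366.
Var(X) = E[X²] − (E[X])² = 35.9366 − 31.742 = 4.19468.
SD(X) = √4.19468 = 2.04809.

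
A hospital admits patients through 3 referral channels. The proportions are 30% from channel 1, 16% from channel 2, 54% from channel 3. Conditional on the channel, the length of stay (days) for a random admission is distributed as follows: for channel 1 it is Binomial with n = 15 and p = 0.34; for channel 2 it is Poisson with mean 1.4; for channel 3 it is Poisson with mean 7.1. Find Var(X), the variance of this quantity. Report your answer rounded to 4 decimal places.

9.1801

Per component, 1: μ=5.1, E[X²]=29.376; 2: μ=1.4, E[X²]=3.36; 3: μ=7.1, E[X²]=57.51.
E[X] = 0.3·5.1 + 0.16·1.4 + 0.54·7.1 = 5.588.
E[X²] = 0.3·29.376 + 0.16·3.36 + 0.54·57.51 = 40.4058.
Var(X) = E[X²] − (E[X])² = 40.4058 − 31.2257 = 9.18006.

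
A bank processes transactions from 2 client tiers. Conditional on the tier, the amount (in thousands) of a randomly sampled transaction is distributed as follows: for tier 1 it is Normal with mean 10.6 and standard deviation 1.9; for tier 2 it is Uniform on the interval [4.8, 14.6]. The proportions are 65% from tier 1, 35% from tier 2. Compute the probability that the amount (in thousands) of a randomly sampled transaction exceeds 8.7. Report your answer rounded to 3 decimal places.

Conditional on each tier, P(X > 8.7): 1: 0.841345; 2: 0.602041.
By total probability, P(X > 8.7) = 0.65·0.841345 + 0.35·0.602041 = 0.757588.

0.758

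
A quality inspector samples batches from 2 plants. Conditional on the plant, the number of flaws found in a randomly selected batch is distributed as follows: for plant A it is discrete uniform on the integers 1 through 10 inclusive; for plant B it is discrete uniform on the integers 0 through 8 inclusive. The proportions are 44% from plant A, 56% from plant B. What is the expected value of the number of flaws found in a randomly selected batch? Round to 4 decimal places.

4.6600

Component means — A: 5.5; B: 4.
E[X] = 0.44·5.5 + 0.56·4 = 4.66.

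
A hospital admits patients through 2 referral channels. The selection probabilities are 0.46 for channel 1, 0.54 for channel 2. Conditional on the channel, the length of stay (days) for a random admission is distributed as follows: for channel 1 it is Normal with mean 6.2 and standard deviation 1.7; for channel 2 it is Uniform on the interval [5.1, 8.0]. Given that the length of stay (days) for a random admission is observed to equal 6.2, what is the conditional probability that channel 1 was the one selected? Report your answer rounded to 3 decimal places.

0.367

Likelihoods f(6.2 | ·): 1: 0.234672; 2: 0.344828.
Posterior ∝ prior × likelihood. Numerator for 1: 0.46·0.234672 = 0.107949.
Normalizing constant: 0.46·0.234672 + 0.54·0.344828 = 0.294156.
P(1 | observation) = 0.107949 / 0.294156 = 0.366979.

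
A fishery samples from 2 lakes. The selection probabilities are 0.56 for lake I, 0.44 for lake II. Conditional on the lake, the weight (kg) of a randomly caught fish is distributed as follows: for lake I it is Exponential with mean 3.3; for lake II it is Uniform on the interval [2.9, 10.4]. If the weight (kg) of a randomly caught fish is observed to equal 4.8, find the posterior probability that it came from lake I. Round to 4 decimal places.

0.4031

Likelihoods f(4.8 | ·): I: 0.0707595; II: 0.133333.
Posterior ∝ prior × likelihood. Numerator for I: 0.56·0.0707595 = 0.0396253.
Normalizing constant: 0.56·0.0707595 + 0.44·0.133333 = 0.098292.
P(I | observation) = 0.0396253 / 0.098292 = 0.403139.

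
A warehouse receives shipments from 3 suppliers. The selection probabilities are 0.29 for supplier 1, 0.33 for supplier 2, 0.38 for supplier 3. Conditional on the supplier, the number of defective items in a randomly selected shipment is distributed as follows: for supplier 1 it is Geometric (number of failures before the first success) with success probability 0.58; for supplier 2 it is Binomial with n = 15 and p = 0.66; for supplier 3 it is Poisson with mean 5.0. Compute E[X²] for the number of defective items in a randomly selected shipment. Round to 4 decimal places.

45.3682

For each component E[X²] = Var + (mean)², giving 1: 1.77289; 2: 101.376; 3: 30.
Overall E[X²] = 0.29·1.77289 + 0.33·101.376 + 0.38·30 = 45.3682.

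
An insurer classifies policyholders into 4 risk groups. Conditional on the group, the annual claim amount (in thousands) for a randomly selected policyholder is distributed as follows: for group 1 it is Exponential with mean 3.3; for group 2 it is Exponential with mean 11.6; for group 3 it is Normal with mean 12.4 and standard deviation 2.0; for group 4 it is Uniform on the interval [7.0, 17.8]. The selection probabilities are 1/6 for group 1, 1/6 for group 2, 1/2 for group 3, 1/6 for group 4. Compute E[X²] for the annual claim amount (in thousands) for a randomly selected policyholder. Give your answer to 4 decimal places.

154.6100

For each component E[X²] = Var + (mean)², giving 1: 21.78; 2: 269.12; 3: 157.76; 4: 163.48.
Overall E[X²] = 0.166667·21.78 + 0.166667·269.12 + 0.5·157.76 + 0.166667·163.48 = 154.61.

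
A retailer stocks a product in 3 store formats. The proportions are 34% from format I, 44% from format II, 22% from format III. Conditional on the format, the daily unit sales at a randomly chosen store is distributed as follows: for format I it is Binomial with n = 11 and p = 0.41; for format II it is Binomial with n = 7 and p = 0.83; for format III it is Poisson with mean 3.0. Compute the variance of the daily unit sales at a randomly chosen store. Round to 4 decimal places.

3.1870

Per component, I: μ=4.51, E[X²]=23.001; II: μ=5.81, E[X²]=34.7438; III: μ=3, E[X²]=12.
E[X] = 0.34·4.51 + 0.44·5.81 + 0.22·3 = 4.7498.
E[X²] = 0.34·23.001 + 0.44·34.7438 + 0.22·12 = 25.7476.
Var(X) = E[X²] − (E[X])² = 25.7476 − 22.5606 = 3.18701.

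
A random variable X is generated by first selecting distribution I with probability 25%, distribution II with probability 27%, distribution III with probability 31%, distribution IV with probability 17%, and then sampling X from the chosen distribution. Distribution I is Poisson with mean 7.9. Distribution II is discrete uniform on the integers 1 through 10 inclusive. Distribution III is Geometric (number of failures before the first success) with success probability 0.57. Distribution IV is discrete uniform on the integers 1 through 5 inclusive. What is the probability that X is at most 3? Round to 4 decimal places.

0.4937

Conditional on each component, P(X ≤ 3): I: 0.0453338; II: 0.3; III: 0.965812; IV: 0.6.
By total probability, P(X ≤ 3) = 0.25·0.0453338 + 0.27·0.3 + 0.31·0.965812 + 0.17·0.6 = 0.493735.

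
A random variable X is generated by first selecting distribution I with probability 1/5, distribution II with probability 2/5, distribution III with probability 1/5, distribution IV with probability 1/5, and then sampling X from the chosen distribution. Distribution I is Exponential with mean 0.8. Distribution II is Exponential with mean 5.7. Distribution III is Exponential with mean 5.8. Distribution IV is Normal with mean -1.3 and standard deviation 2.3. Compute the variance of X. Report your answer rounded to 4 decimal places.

29.9444

Per component, I: μ=0.8, E[X²]=1.28; II: μ=5.7, E[X²]=64.98; III: μ=5.8, E[X²]=67.28; IV: μ=-1.3, E[X²]=6.98.
E[X] = 0.2·0.8 + 0.4·5.7 + 0.2·5.8 + 0.2·-1.3 = 3.34.
E[X²] = 0.2·1.28 + 0.4·64.98 + 0.2·67.28 + 0.2·6.98 = 41.1.
Var(X) = E[X²] − (E[X])² = 41.1 − 11.1556 = 29.9444.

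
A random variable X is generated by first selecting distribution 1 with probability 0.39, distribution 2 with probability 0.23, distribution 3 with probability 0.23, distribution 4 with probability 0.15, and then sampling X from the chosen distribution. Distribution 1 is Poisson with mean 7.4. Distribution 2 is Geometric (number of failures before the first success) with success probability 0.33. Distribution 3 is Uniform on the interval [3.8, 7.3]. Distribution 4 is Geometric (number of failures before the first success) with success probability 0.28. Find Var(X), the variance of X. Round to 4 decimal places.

11.1422

Per component, 1: μ=7.4, E[X²]=62.16; 2: μ=2.0303, E[X²]=10.2746; 3: μ=5.55, E[X²]=31.8233; 4: μ=2.57143, E[X²]=15.7959.
E[X] = 0.39·7.4 + 0.23·2.0303 + 0.23·5.55 + 0.15·2.57143 = 5.01518.
E[X²] = 0.39·62.16 + 0.23·10.2746 + 0.23·31.8233 + 0.15·15.7959 = 36.2943.
Var(X) = E[X²] − (E[X])² = 36.2943 − 25.1521 = 11.1422.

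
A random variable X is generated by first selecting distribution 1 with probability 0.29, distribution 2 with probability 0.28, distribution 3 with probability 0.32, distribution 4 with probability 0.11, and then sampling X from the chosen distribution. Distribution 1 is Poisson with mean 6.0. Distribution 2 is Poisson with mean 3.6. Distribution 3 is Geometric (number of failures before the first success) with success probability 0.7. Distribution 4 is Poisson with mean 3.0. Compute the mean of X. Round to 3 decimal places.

Component means — 1: 6; 2: 3.6; 3: 0.428571; 4: 3.
E[X] = 0.29·6 + 0.28·3.6 + 0.32·0.428571 + 0.11·3 = 3.21514.

3.215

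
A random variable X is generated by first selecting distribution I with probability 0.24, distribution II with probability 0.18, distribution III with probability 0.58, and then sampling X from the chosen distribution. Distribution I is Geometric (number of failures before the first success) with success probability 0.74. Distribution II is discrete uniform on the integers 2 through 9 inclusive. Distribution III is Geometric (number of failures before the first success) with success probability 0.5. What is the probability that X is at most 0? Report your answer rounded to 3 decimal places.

Conditional on each component, P(X ≤ 0): I: 0.74; II: 0; III: 0.5.
By total probability, P(X ≤ 0) = 0.24·0.74 + 0.18·0 + 0.58·0.5 = 0.4676.

0.468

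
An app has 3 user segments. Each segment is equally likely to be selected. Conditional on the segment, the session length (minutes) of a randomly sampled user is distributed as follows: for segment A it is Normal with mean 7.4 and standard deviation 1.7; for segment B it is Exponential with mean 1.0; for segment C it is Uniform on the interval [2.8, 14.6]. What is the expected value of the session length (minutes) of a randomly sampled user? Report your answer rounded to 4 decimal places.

Component means — A: 7.4; B: 1; C: 8.7.
E[X] = 0.333333·7.4 + 0.333333·1 + 0.333333·8.7 = 5.7.

5.7000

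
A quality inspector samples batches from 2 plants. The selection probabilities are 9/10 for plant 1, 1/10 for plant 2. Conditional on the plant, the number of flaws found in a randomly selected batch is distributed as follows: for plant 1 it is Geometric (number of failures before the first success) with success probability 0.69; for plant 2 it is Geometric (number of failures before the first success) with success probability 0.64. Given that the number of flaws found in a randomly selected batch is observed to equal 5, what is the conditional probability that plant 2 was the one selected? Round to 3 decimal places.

Likelihoods P(X=5 | ·): 1: 0.00197541; 2: 0.00386984.
Posterior ∝ prior × likelihood. Numerator for 2: 0.1·0.00386984 = 0.000386984.
Normalizing constant: 0.9·0.00197541 + 0.1·0.00386984 = 0.00216485.
P(2 | observation) = 0.000386984 / 0.00216485 = 0.178757.

0.179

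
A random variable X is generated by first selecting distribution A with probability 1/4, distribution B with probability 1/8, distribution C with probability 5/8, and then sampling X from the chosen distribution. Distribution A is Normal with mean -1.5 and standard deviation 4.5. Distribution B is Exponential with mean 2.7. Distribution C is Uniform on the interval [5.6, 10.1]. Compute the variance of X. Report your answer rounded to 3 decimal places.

Per component, A: μ=-1.5, E[X²]=22.5; B: μ=2.7, E[X²]=14.58; C: μ=7.85, E[X²]=63.31.
E[X] = 0.25·-1.5 + 0.125·2.7 + 0.625·7.85 = 4.86875.
E[X²] = 0.25·22.5 + 0.125·14.58 + 0.625·63.31 = 47.0162.
Var(X) = E[X²] − (E[X])² = 47.0162 − 23.7047 = 23.3115.

23.312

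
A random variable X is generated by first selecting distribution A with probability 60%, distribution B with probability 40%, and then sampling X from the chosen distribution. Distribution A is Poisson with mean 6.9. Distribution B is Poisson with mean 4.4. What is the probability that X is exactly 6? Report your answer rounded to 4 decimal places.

Conditional on each component, P(X = 6): A: 0.151053; B: 0.123734.
By total probability, P(X = 6) = 0.6·0.151053 + 0.4·0.123734 = 0.140125.

0.1401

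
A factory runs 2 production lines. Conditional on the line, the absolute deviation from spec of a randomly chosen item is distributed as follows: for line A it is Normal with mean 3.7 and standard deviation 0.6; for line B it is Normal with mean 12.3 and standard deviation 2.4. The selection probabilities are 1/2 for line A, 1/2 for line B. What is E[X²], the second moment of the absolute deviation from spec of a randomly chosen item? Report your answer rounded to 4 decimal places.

85.5500

For each component E[X²] = Var + (mean)², giving A: 14.05; B: 157.05.
Overall E[X²] = 0.5·14.05 + 0.5·157.05 = 85.55.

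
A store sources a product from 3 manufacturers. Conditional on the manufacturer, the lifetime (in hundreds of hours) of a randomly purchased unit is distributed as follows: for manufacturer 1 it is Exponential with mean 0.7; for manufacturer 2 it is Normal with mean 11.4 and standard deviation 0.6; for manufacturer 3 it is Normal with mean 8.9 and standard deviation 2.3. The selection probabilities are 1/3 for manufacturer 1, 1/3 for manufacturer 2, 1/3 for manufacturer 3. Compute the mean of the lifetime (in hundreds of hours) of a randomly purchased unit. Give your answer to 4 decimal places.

Component means — 1: 0.7; 2: 11.4; 3: 8.9.
E[X] = 0.333333·0.7 + 0.333333·11.4 + 0.333333·8.9 = 7.

7.0000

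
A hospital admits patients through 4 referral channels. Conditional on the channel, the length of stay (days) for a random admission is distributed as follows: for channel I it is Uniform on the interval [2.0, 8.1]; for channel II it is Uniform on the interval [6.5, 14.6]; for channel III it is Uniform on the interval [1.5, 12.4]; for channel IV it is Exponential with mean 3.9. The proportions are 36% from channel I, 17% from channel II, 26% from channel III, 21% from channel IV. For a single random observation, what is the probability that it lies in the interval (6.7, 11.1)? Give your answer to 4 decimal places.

0.3054

Conditional on each channel, P(6.7 < X < 11.1): I: 0.229508; II: 0.54321; III: 0.40367; IV: 0.121367.
By total probability, P(6.7 < X < 11.1) = 0.36·0.229508 + 0.17·0.54321 + 0.26·0.40367 + 0.21·0.121367 = 0.30541.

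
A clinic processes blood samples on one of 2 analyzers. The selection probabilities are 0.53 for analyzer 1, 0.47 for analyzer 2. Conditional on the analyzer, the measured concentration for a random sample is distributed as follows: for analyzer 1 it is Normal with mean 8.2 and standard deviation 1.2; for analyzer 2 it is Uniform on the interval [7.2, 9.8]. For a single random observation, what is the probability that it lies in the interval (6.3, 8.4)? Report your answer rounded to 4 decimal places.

0.4870

Conditional on each analyzer, P(6.3 < X < 8.4): 1: 0.509511; 2: 0.461538.
By total probability, P(6.3 < X < 8.4) = 0.53·0.509511 + 0.47·0.461538 = 0.486964.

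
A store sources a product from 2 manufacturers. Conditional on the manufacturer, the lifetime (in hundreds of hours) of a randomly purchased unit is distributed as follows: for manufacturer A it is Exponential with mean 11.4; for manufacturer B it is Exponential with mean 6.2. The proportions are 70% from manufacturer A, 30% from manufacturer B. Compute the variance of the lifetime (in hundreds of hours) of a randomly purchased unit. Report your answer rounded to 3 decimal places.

108.182

Per component, A: μ=11.4, E[X²]=259.92; B: μ=6.2, E[X²]=76.88.
E[X] = 0.7·11.4 + 0.3·6.2 = 9.84.
E[X²] = 0.7·259.92 + 0.3·76.88 = 205.008.
Var(X) = E[X²] − (E[X])² = 205.008 − 96.8256 = 108.182.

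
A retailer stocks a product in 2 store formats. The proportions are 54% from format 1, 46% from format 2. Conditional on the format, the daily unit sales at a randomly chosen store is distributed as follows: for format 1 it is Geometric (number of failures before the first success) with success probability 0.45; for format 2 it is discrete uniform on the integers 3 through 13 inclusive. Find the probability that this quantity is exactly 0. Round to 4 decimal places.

0.2430

Conditional on each format, P(X = 0): 1: 0.45; 2: 0.
By total probability, P(X = 0) = 0.54·0.45 + 0.46·0 = 0.243.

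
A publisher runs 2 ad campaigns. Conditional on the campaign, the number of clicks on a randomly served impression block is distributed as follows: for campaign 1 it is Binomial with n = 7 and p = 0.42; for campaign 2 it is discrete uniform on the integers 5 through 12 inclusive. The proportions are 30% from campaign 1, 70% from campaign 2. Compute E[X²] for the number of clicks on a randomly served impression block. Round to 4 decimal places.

57.3546

For each component E[X²] = Var + (mean)², giving 1: 10.3488; 2: 77.5.
Overall E[X²] = 0.3·10.3488 + 0.7·77.5 = 57.3546.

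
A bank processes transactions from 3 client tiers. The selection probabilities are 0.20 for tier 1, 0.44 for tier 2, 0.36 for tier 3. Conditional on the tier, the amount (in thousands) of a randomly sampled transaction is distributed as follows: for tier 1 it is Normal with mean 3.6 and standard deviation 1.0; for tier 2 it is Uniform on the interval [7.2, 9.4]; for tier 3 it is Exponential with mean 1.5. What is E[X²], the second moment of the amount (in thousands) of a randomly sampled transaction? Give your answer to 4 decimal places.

34.9011

For each component E[X²] = Var + (mean)², giving 1: 13.96; 2: 69.2933; 3: 4.5.
Overall E[X²] = 0.2·13.96 + 0.44·69.2933 + 0.36·4.5 = 34.9011.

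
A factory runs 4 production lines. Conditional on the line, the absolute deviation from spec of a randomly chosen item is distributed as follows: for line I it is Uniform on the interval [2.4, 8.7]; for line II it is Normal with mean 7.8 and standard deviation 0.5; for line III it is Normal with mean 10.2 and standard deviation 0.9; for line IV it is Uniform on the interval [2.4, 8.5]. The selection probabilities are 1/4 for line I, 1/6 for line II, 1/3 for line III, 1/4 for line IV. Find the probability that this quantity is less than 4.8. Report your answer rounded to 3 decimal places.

0.194

Conditional on each line, P(X < 4.8): I: 0.380952; II: 9.86588e-10; III: 9.86588e-10; IV: 0.393443.
By total probability, P(X < 4.8) = 0.25·0.380952 + 0.166667·9.86588e-10 + 0.333333·9.86588e-10 + 0.25·0.393443 = 0.193599.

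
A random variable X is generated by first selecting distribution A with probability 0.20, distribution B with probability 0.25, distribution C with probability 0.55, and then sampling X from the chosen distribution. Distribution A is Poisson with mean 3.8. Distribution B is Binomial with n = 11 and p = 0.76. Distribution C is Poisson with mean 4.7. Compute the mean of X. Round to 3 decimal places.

5.435

Component means — A: 3.8; B: 8.36; C: 4.7.
E[X] = 0.2·3.8 + 0.25·8.36 + 0.55·4.7 = 5.435.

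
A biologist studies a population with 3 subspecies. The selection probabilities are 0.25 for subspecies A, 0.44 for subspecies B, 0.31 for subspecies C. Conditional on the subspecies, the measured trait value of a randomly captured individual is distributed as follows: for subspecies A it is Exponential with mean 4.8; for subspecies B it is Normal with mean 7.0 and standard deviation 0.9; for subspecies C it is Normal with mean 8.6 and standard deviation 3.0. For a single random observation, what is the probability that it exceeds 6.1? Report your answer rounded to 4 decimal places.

Conditional on each subspecies, P(X > 6.1): A: 0.280598; B: 0.841345; C: 0.797672.
By total probability, P(X > 6.1) = 0.25·0.280598 + 0.44·0.841345 + 0.31·0.797672 = 0.687619.

0.6876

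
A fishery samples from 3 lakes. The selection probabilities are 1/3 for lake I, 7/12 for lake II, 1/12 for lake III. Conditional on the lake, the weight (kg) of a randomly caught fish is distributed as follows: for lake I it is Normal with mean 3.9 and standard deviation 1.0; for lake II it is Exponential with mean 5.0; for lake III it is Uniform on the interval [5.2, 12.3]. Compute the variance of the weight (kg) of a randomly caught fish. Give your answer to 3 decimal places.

16.839

Per component, I: μ=3.9, E[X²]=16.21; II: μ=5, E[X²]=50; III: μ=8.75, E[X²]=80.7633.
E[X] = 0.333333·3.9 + 0.583333·5 + 0.0833333·8.75 = 4.94583.
E[X²] = 0.333333·16.21 + 0.583333·50 + 0.0833333·80.7633 = 41.3003.
Var(X) = E[X²] − (E[X])² = 41.3003 − 24.4613 = 16.839.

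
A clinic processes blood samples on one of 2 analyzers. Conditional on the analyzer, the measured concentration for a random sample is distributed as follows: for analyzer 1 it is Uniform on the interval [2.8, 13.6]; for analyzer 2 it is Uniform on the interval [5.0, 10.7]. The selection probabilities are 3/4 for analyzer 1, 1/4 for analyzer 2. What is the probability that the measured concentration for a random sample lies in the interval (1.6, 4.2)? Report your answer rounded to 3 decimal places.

Conditional on each analyzer, P(1.6 < X < 4.2): 1: 0.12963; 2: 0.
By total probability, P(1.6 < X < 4.2) = 0.75·0.12963 + 0.25·0 = 0.0972222.

0.097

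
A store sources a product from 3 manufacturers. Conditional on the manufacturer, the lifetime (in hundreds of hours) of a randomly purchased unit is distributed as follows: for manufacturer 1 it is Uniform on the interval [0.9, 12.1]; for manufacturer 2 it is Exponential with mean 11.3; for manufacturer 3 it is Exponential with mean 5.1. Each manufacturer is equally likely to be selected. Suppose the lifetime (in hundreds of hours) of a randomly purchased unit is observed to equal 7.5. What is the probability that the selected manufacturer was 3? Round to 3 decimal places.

Likelihoods f(7.5 | ·): 1: 0.0892857; 2: 0.0455694; 3: 0.0450569.
Posterior ∝ prior × likelihood. Numerator for 3: 0.333333·0.0450569 = 0.015019.
Normalizing constant: 0.333333·0.0892857 + 0.333333·0.0455694 + 0.333333·0.0450569 = 0.0599707.
P(3 | observation) = 0.015019 / 0.0599707 = 0.250439.

0.250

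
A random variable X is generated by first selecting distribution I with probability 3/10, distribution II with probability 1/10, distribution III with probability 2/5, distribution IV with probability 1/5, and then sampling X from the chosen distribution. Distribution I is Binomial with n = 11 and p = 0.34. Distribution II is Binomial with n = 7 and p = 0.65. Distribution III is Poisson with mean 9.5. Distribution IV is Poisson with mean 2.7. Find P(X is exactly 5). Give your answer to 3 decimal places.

Conditional on each component, P(X = 5): I: 0.1735; II: 0.298485; III: 0.0482658; IV: 0.0803605.
By total probability, P(X = 5) = 0.3·0.1735 + 0.1·0.298485 + 0.4·0.0482658 + 0.2·0.0803605 = 0.117277.

0.117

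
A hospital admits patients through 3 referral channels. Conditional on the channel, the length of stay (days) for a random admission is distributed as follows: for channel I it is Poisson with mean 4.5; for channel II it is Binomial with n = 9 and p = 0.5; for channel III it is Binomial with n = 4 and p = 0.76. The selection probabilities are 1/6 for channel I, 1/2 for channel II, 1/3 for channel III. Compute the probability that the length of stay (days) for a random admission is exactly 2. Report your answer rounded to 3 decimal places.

Conditional on each channel, P(X = 2): I: 0.112479; II: 0.0703125; III: 0.199619.
By total probability, P(X = 2) = 0.166667·0.112479 + 0.5·0.0703125 + 0.333333·0.199619 = 0.120442.

0.120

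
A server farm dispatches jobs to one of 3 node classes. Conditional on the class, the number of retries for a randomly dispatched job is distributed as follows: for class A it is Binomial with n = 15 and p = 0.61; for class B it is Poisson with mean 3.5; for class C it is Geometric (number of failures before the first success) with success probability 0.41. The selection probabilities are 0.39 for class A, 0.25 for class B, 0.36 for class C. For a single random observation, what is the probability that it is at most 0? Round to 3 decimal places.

0.155

Conditional on each class, P(X ≤ 0): A: 7.34462e-07; B: 0.0301974; C: 0.41.
By total probability, P(X ≤ 0) = 0.39·7.34462e-07 + 0.25·0.0301974 + 0.36·0.41 = 0.15515.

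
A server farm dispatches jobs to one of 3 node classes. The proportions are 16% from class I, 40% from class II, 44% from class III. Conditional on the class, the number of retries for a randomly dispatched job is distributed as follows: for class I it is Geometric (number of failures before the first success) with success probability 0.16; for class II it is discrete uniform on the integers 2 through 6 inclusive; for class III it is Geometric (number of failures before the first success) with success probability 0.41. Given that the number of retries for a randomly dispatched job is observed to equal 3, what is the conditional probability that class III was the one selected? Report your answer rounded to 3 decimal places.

0.280

Likelihoods P(X=3 | ·): I: 0.0948326; II: 0.2; III: 0.0842054.
Posterior ∝ prior × likelihood. Numerator for III: 0.44·0.0842054 = 0.0370504.
Normalizing constant: 0.16·0.0948326 + 0.4·0.2 + 0.44·0.0842054 = 0.132224.
P(III | observation) = 0.0370504 / 0.132224 = 0.28021.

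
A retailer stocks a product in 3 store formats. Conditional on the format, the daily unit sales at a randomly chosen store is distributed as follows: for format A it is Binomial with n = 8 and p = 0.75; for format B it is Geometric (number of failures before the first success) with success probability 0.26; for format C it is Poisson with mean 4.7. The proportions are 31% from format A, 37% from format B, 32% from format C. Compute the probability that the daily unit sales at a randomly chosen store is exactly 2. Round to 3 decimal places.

Conditional on each format, P(X = 2): A: 0.00384521; B: 0.142376; C: 0.100457.
By total probability, P(X = 2) = 0.31·0.00384521 + 0.37·0.142376 + 0.32·0.100457 = 0.0860175.

0.086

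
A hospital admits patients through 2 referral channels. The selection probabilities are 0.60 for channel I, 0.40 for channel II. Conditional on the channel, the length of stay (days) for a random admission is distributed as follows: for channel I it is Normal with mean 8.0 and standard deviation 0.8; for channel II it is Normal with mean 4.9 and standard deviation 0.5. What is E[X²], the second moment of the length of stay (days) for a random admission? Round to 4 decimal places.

48.4880

For each component E[X²] = Var + (mean)², giving I: 64.64; II: 24.26.
Overall E[X²] = 0.6·64.64 + 0.4·24.26 = 48.488.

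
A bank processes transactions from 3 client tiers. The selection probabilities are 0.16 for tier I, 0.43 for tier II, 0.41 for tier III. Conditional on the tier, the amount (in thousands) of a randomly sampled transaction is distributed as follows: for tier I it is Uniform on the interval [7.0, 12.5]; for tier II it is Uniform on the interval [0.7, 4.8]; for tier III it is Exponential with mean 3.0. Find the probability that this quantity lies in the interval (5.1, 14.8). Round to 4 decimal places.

Conditional on each tier, P(5.1 < X < 14.8): I: 1; II: 0; III: 0.175481.
By total probability, P(5.1 < X < 14.8) = 0.16·1 + 0.43·0 + 0.41·0.175481 = 0.231947.

0.2319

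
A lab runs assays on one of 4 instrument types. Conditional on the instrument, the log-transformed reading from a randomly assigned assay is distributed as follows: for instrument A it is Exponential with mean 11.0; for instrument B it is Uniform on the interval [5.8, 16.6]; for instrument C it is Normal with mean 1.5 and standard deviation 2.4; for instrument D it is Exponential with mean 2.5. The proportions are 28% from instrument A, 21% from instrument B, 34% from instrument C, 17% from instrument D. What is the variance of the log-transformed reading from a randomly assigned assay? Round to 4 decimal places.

Per component, A: μ=11, E[X²]=242; B: μ=11.2, E[X²]=135.16; C: μ=1.5, E[X²]=8.01; D: μ=2.5, E[X²]=12.5.
E[X] = 0.28·11 + 0.21·11.2 + 0.34·1.5 + 0.17·2.5 = 6.367.
E[X²] = 0.28·242 + 0.21·135.16 + 0.34·8.01 + 0.17·12.5 = 100.992.
Var(X) = E[X²] − (E[X])² = 100.992 − 40.5387 = 60.4533.

60.4533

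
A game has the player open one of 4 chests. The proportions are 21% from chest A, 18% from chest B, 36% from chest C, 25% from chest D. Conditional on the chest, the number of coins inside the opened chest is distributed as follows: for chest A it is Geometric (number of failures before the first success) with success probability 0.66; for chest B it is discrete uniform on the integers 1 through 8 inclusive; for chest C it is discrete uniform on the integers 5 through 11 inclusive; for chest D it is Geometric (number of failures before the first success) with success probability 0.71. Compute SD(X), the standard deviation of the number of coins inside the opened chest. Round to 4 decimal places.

Per component, A: μ=0.515152, E[X²]=1.04591; B: μ=4.5, E[X²]=25.5; C: μ=8, E[X²]=68; D: μ=0.408451, E[X²]=0.742115.
E[X] = 0.21·0.515152 + 0.18·4.5 + 0.36·8 + 0.25·0.408451 = 3.90029.
E[X²] = 0.21·1.04591 + 0.18·25.5 + 0.36·68 + 0.25·0.742115 = 29.4752.
Var(X) = E[X²] − (E[X])² = 29.4752 − 15.2123 = 14.2629.
SD(X) = √14.2629 = 3.77662.

3.7766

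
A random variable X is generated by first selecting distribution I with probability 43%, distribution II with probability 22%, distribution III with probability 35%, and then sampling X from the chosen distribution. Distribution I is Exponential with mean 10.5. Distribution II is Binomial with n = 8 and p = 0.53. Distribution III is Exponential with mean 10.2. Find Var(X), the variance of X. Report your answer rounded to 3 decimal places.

Per component, I: μ=10.5, E[X²]=220.5; II: μ=4.24, E[X²]=19.9704; III: μ=10.2, E[X²]=208.08.
E[X] = 0.43·10.5 + 0.22·4.24 + 0.35·10.2 = 9.0178.
E[X²] = 0.43·220.5 + 0.22·19.9704 + 0.35·208.08 = 172.036.
Var(X) = E[X²] − (E[X])² = 172.036 − 81.3207 = 90.7158.

90.716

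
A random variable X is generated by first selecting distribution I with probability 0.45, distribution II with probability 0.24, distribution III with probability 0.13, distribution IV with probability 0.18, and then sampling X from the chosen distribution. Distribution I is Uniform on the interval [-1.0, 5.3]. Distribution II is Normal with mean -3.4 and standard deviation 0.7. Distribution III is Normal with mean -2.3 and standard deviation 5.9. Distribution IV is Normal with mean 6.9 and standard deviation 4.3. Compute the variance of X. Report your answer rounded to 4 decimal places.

22.3736

Per component, I: μ=2.15, E[X²]=7.93; II: μ=-3.4, E[X²]=12.05; III: μ=-2.3, E[X²]=40.1; IV: μ=6.9, E[X²]=66.1.
E[X] = 0.45·2.15 + 0.24·-3.4 + 0.13·-2.3 + 0.18·6.9 = 1.0945.
E[X²] = 0.45·7.93 + 0.24·12.05 + 0.13·40.1 + 0.18·66.1 = 23.5715.
Var(X) = E[X²] − (E[X])² = 23.5715 − 1.19793 = 22.3736.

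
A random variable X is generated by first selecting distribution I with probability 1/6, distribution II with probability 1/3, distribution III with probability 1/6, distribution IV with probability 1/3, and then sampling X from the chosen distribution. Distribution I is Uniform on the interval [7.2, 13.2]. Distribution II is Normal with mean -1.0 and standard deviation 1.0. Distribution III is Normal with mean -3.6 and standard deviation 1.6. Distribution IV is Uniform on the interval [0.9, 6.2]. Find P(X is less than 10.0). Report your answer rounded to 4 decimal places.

Conditional on each component, P(X < 10.0): I: 0.466667; II: 1; III: 1; IV: 1.
By total probability, P(X < 10.0) = 0.166667·0.466667 + 0.333333·1 + 0.166667·1 + 0.333333·1 = 0.911111.

0.9111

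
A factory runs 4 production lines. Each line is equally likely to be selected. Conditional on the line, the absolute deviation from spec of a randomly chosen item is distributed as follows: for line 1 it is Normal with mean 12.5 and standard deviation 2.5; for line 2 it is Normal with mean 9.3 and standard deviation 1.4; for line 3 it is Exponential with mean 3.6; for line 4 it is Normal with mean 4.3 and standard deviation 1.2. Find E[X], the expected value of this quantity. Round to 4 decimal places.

7.4250

Component means — 1: 12.5; 2: 9.3; 3: 3.6; 4: 4.3.
E[X] = 0.25·12.5 + 0.25·9.3 + 0.25·3.6 + 0.25·4.3 = 7.425.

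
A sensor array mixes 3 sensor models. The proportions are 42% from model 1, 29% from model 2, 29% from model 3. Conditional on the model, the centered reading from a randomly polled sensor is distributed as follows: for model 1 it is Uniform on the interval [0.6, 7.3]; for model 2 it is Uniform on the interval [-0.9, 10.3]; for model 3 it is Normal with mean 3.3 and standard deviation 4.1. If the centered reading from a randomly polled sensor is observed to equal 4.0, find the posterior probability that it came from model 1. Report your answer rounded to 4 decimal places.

0.5386

Likelihoods f(4.0 | ·): 1: 0.149254; 2: 0.0892857; 3: 0.0958951.
Posterior ∝ prior × likelihood. Numerator for 1: 0.42·0.149254 = 0.0626866.
Normalizing constant: 0.42·0.149254 + 0.29·0.0892857 + 0.29·0.0958951 = 0.116389.
P(1 | observation) = 0.0626866 / 0.116389 = 0.538595.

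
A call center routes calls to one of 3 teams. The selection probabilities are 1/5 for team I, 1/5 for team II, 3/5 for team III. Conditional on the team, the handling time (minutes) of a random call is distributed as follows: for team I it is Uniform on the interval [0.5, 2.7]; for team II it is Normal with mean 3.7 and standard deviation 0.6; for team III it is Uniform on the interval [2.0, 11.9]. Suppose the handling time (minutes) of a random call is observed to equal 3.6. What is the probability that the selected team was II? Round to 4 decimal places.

Likelihoods f(3.6 | ·): I: 0; II: 0.655733; III: 0.10101.
Posterior ∝ prior × likelihood. Numerator for II: 0.2·0.655733 = 0.131147.
Normalizing constant: 0.2·0 + 0.2·0.655733 + 0.6·0.10101 = 0.191753.
P(II | observation) = 0.131147 / 0.191753 = 0.683936.

0.6839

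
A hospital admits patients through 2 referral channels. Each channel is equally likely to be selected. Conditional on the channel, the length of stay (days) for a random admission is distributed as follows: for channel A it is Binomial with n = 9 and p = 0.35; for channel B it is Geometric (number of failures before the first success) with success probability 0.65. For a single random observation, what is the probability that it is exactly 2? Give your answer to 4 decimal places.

0.1479

Conditional on each channel, P(X = 2): A: 0.216188; B: 0.079625.
By total probability, P(X = 2) = 0.5·0.216188 + 0.5·0.079625 = 0.147907.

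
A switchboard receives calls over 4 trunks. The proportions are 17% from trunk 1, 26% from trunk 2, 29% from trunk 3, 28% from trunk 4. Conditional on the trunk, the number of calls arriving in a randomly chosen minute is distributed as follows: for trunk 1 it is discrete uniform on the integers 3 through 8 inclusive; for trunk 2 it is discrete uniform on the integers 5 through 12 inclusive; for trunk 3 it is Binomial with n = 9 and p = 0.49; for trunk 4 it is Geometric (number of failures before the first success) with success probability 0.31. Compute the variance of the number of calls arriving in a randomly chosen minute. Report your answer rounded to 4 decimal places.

10.0046

Per component, 1: μ=5.5, E[X²]=33.1667; 2: μ=8.5, E[X²]=77.5; 3: μ=4.41, E[X²]=21.6972; 4: μ=2.22581, E[X²]=12.1342.
E[X] = 0.17·5.5 + 0.26·8.5 + 0.29·4.41 + 0.28·2.22581 = 5.04713.
E[X²] = 0.17·33.1667 + 0.26·77.5 + 0.29·21.6972 + 0.28·12.1342 = 35.4781.
Var(X) = E[X²] − (E[X])² = 35.4781 − 25.4735 = 10.0046.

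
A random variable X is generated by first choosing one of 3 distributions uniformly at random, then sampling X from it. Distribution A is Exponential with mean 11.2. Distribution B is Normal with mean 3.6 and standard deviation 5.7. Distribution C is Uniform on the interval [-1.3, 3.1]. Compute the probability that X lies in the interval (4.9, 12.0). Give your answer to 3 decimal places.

0.214

Conditional on each component, P(4.9 < X < 12.0): A: 0.30313; B: 0.339513; C: 0.
By total probability, P(4.9 < X < 12.0) = 0.333333·0.30313 + 0.333333·0.339513 + 0.333333·0 = 0.214214.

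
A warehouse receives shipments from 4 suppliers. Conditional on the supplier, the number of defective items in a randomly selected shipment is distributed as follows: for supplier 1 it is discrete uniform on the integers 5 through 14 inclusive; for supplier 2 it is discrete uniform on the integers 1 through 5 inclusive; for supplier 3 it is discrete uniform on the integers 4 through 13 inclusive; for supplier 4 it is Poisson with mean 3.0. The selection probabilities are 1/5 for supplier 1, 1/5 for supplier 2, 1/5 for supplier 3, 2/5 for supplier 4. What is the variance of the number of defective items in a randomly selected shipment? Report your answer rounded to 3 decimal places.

13.640

Per component, 1: μ=9.5, E[X²]=98.5; 2: μ=3, E[X²]=11; 3: μ=8.5, E[X²]=80.5; 4: μ=3, E[X²]=12.
E[X] = 0.2·9.5 + 0.2·3 + 0.2·8.5 + 0.4·3 = 5.4.
E[X²] = 0.2·98.5 + 0.2·11 + 0.2·80.5 + 0.4·12 = 42.8.
Var(X) = E[X²] − (E[X])² = 42.8 − 29.16 = 13.64.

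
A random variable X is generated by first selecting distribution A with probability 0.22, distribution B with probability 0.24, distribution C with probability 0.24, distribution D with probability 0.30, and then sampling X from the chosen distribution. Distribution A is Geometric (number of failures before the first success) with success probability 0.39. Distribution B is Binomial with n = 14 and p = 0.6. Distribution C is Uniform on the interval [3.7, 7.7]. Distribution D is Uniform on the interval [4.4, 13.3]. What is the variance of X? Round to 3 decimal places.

12.012

Per component, A: μ=1.5641, E[X²]=6.45694; B: μ=8.4, E[X²]=73.92; C: μ=5.7, E[X²]=33.8233; D: μ=8.85, E[X²]=84.9233.
E[X] = 0.22·1.5641 + 0.24·8.4 + 0.24·5.7 + 0.3·8.85 = 6.3831.
E[X²] = 0.22·6.45694 + 0.24·73.92 + 0.24·33.8233 + 0.3·84.9233 = 52.7559.
Var(X) = E[X²] − (E[X])² = 52.7559 − 40.744 = 12.0119.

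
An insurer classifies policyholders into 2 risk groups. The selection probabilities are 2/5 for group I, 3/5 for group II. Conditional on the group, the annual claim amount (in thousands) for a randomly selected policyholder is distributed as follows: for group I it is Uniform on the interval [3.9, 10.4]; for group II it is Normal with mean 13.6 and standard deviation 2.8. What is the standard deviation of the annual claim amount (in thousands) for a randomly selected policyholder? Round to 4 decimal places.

4.0121

Per component, I: μ=7.15, E[X²]=54.6433; II: μ=13.6, E[X²]=192.8.
E[X] = 0.4·7.15 + 0.6·13.6 = 11.02.
E[X²] = 0.4·54.6433 + 0.6·192.8 = 137.537.
Var(X) = E[X²] − (E[X])² = 137.537 − 121.44 = 16.0969.
SD(X) = √16.0969 = 4.0121.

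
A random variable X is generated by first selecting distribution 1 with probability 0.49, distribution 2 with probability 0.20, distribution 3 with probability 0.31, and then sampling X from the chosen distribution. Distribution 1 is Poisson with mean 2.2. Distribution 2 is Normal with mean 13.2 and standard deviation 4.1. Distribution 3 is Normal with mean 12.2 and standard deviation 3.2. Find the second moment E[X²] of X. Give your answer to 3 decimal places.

90.974

For each component E[X²] = Var + (mean)², giving 1: 7.04; 2: 191.05; 3: 159.08.
Overall E[X²] = 0.49·7.04 + 0.2·191.05 + 0.31·159.08 = 90.9744.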